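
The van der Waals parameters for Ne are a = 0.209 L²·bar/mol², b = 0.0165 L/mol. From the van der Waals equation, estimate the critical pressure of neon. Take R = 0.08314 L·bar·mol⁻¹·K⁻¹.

P_c ≈ 28.43 bar

For a van der Waals gas, P_c = a/(27b²).
P_c = 0.209/(27×(0.0165)²) = 0.209/0.0073508 = 28.43 bar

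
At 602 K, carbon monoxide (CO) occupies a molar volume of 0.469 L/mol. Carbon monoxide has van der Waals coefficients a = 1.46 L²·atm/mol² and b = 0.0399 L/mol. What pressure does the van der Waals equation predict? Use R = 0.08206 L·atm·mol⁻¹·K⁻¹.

P = RT/(V_m − b) − a/V_m²
RT/(V_m − b) = (0.08206)(602)/(0.469 − 0.0399) = 49.400/0.42910 = 115.12 atm
a/V_m² = 1.46/(0.469)² = 6.6375 atm
P = 115.12 − 6.6375 = 108.5 atm

P ≈ 108.5 atm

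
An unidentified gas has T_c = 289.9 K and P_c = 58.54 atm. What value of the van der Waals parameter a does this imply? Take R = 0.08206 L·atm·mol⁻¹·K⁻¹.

From T_c = 8a/(27Rb) and P_c = a/(27b²): a = 27 R² T_c²/(64 P_c).
a = 27×(0.08206)²×(289.9)²/(64×58.54) = 15280/3746.6 = 4.078 L²·atm/mol²

a ≈ 4.078 L²·atm/mol²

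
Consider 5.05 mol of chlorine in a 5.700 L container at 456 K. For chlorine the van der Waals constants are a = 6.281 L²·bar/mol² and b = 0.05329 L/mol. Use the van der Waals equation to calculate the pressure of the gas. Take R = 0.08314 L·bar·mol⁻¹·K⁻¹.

P = nRT/(V − nb) − a n²/V²
nRT/(V − nb) = (5.05)(0.08314)(456)/(5.700 − 5.05×0.05329) = 191.45/5.4309 = 35.252 bar
a n²/V² = (6.281)(5.05)²/(5.700)² = 4.9302 bar
P = 35.252 − 4.9302 = 30.32 bar

P ≈ 30.32 bar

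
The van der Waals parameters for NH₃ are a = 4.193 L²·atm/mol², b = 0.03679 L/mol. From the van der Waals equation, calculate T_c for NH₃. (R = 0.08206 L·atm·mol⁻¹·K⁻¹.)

For a van der Waals gas, T_c = 8a/(27Rb).
T_c = 8×4.193/(27×0.08206×0.03679) = 33.544/0.081513 = 411.5 K

T_c ≈ 411.5 K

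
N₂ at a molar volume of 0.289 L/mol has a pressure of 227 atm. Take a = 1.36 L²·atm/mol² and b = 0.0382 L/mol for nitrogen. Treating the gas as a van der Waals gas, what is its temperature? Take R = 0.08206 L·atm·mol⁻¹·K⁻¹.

T ≈ 743.5 K

T = (P + a/V_m²)(V_m − b)/R
P + a/V_m² = 227 + 1.36/(0.289)² = 243.28 atm
V_m − b = 0.289 − 0.0382 = 0.25080 L/mol
T = (243.28)(0.25080)/0.08206 = 743.5 K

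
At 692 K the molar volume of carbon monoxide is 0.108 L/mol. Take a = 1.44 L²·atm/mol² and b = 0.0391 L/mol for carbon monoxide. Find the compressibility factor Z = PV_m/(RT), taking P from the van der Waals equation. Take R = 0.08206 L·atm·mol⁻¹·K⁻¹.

Z ≈ 1.333

P = RT/(V_m − b) − a/V_m² = (0.08206)(692)/(0.108 − 0.0391) − 1.44/(0.108)²
  = 56.786/0.068900 − 123.46 = 824.18 − 123.46 = 700.72 atm
Z = PV_m/(RT) = (700.72)(0.108)/((0.08206)(692)) = 75.678/56.786 = 1.333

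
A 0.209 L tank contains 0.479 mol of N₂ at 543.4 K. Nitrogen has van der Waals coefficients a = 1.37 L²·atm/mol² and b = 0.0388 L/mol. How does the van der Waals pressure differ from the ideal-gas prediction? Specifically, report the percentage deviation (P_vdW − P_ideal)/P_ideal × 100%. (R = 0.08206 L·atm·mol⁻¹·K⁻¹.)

Ideal: P_ideal = nRT/V = (0.479)(0.08206)(543.4)/0.209 = 102.198 atm
vdW: P = nRT/(V − nb) − a n²/V² = 21.3593/0.190415 − 0.314334/0.0436810 = 112.172 − 7.19613 = 104.976 atm
% deviation = (104.976 − 102.198)/102.198 × 100% = 2.72%

2.72 %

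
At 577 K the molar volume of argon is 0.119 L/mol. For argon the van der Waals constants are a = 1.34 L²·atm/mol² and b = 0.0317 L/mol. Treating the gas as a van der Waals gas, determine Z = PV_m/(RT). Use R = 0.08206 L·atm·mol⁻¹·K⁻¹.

Z ≈ 1.125

P = RT/(V_m − b) − a/V_m² = (0.08206)(577)/(0.119 − 0.0317) − 1.34/(0.119)²
  = 47.349/0.087300 − 94.626 = 542.37 − 94.626 = 447.74 atm
Z = PV_m/(RT) = (447.74)(0.119)/((0.08206)(577)) = 53.281/47.349 = 1.125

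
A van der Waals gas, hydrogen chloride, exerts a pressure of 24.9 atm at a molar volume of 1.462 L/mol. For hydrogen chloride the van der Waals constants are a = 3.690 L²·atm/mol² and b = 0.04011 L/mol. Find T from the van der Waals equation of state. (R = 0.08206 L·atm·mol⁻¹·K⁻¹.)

T ≈ 461.4 K

T = (P + a/V_m²)(V_m − b)/R
P + a/V_m² = 24.9 + 3.690/(1.462)² = 26.626 atm
V_m − b = 1.462 − 0.04011 = 1.4219 L/mol
T = (26.626)(1.4219)/0.08206 = 461.4 K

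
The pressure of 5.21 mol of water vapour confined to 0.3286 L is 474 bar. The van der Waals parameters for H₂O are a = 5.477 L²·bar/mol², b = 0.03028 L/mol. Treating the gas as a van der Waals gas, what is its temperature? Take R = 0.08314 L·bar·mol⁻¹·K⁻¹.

T ≈ 730.0 K

T = (P + a n²/V²)(V − nb)/(nR)
P + a n²/V² = 474 + (5.477)(5.21)²/(0.3286)² = 1850.8 bar
V − nb = 0.3286 − (5.21)(0.03028) = 0.17084 L
T = (1850.8)(0.17084)/((5.21)(0.08314)) = 730.0 K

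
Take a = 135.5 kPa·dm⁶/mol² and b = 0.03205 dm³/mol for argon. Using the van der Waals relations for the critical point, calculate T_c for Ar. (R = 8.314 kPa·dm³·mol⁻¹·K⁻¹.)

For a van der Waals gas, T_c = 8a/(27Rb).
T_c = 8×135.5/(27×8.314×0.03205) = 1084.0/7.1945 = 150.7 K

T_c ≈ 150.7 K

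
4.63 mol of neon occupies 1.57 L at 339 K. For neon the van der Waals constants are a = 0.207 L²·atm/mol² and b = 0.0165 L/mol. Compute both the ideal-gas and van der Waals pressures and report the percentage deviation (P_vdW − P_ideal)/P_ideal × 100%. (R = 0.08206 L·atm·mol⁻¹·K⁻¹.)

2.92 %

Ideal: P_ideal = nRT/V = (4.63)(0.08206)(339)/1.57 = 82.0375 atm
vdW: P = nRT/(V − nb) − a n²/V² = 128.799/1.49361 − 4.43744/2.46490 = 86.2334 − 1.80025 = 84.4332 atm
% deviation = (84.4332 − 82.0375)/82.0375 × 100% = 2.92%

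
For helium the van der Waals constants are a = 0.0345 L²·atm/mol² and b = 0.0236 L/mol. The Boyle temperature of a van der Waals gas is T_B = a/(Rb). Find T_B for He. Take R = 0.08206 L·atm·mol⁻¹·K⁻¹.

T_B ≈ 17.81 K

For a van der Waals gas the second virial coefficient B₂ = b − a/(RT) vanishes at T_B = a/(Rb).
T_B = 0.0345/(0.08206×0.0236) = 0.0345/0.0019366 = 17.81 K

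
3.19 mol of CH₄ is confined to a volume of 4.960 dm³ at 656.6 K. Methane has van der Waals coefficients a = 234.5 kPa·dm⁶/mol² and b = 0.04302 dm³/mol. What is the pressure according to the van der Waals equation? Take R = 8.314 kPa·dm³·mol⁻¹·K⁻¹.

P ≈ 3514 kPa

P = nRT/(V − nb) − a n²/V²
nRT/(V − nb) = (3.19)(8.314)(656.6)/(4.960 − 3.19×0.04302) = 17414/4.8228 = 3610.8 kPa
a n²/V² = (234.5)(3.19)²/(4.960)² = 96.998 kPa
P = 3610.8 − 96.998 = 3514 kPa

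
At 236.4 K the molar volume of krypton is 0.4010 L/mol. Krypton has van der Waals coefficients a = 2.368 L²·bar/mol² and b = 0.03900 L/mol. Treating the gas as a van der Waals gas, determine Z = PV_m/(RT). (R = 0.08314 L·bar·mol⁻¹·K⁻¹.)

Z ≈ 0.8073

P = RT/(V_m − b) − a/V_m² = (0.08314)(236.4)/(0.4010 − 0.03900) − 2.368/(0.4010)²
  = 19.654/0.36200 − 14.726 = 54.293 − 14.726 = 39.567 bar
Z = PV_m/(RT) = (39.567)(0.4010)/((0.08314)(236.4)) = 15.866/19.654 = 0.8073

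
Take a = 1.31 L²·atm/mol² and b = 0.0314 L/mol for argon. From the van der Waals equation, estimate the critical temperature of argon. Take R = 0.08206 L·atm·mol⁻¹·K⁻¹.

For a van der Waals gas, T_c = 8a/(27Rb).
T_c = 8×1.31/(27×0.08206×0.0314) = 10.480/0.069570 = 150.6 K

T_c ≈ 150.6 K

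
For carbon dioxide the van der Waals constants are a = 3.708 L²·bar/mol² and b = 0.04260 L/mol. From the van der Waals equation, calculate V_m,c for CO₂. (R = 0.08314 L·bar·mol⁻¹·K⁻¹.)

For a van der Waals gas, V_m,c = 3b.
V_m,c = 3×0.04260 = 0.1278 L/mol

V_m,c ≈ 0.1278 L/mol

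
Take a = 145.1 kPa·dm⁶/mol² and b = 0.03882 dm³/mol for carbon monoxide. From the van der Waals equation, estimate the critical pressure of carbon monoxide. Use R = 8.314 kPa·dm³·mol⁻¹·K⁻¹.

For a van der Waals gas, P_c = a/(27b²).
P_c = 145.1/(27×(0.03882)²) = 145.1/0.040689 = 3566 kPa

P_c ≈ 3566 kPa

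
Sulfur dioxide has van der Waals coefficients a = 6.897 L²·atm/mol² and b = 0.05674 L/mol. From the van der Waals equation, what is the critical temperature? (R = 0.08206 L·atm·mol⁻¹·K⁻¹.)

T_c ≈ 438.9 K

For a van der Waals gas, T_c = 8a/(27Rb).
T_c = 8×6.897/(27×0.08206×0.05674) = 55.176/0.12571 = 438.9 K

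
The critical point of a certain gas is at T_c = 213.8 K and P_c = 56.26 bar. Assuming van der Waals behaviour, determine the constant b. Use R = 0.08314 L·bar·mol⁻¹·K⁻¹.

From T_c = 8a/(27Rb) and P_c = a/(27b²): b = R T_c/(8 P_c).
b = (0.08314)(213.8)/(8×56.26) = 17.775/450.08 = 0.03949 L/mol

b ≈ 0.03949 L/mol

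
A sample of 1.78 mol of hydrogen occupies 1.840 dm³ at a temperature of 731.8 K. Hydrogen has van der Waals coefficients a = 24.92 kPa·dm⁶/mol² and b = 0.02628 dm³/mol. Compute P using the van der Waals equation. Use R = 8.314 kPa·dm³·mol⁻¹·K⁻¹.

P = nRT/(V − nb) − a n²/V²
nRT/(V − nb) = (1.78)(8.314)(731.8)/(1.840 − 1.78×0.02628) = 10830/1.7932 = 6039.5 kPa
a n²/V² = (24.92)(1.78)²/(1.840)² = 23.321 kPa
P = 6039.5 − 23.321 = 6016 kPa

P ≈ 6016 kPa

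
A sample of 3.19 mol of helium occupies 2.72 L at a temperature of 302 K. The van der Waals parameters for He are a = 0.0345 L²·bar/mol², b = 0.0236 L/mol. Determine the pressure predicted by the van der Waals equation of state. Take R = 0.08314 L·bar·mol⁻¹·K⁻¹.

P ≈ 30.24 bar

P = nRT/(V − nb) − a n²/V²
nRT/(V − nb) = (3.19)(0.08314)(302)/(2.72 − 3.19×0.0236) = 80.095/2.6447 = 30.285 bar
a n²/V² = (0.0345)(3.19)²/(2.72)² = 0.047453 bar
P = 30.285 − 0.047453 = 30.24 bar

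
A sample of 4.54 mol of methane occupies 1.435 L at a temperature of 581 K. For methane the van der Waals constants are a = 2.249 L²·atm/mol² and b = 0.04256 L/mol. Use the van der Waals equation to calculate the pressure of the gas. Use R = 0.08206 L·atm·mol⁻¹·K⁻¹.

P = nRT/(V − nb) − a n²/V²
nRT/(V − nb) = (4.54)(0.08206)(581)/(1.435 − 4.54×0.04256) = 216.45/1.2418 = 174.30 atm
a n²/V² = (2.249)(4.54)²/(1.435)² = 22.511 atm
P = 174.30 − 22.511 = 151.8 atm

P ≈ 151.8 atm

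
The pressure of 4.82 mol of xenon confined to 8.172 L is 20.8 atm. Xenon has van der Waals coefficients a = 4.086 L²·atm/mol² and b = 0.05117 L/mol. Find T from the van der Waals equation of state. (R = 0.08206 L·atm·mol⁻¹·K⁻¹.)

T = (P + a n²/V²)(V − nb)/(nR)
P + a n²/V² = 20.8 + (4.086)(4.82)²/(8.172)² = 22.221 atm
V − nb = 8.172 − (4.82)(0.05117) = 7.9254 L
T = (22.221)(7.9254)/((4.82)(0.08206)) = 445.3 K

T ≈ 445.3 K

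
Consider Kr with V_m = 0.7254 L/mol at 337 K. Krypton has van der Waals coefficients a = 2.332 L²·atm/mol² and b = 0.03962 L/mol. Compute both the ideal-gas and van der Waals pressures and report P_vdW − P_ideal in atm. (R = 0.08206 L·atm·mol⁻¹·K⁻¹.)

ΔP ≈ -2.229 atm

Ideal: P_ideal = RT/V_m = (0.08206)(337)/0.7254 = 38.1227 atm
vdW: P = RT/(V_m − b) − a/V_m² = 27.6542/0.685780 − 2.332/0.526205 = 40.3252 − 4.43173 = 35.8935 atm
ΔP = 35.8935 − 38.1227 = -2.229 atm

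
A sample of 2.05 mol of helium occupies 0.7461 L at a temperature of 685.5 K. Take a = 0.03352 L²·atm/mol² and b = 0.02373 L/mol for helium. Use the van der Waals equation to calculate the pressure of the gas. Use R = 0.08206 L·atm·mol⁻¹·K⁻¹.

P = nRT/(V − nb) − a n²/V²
nRT/(V − nb) = (2.05)(0.08206)(685.5)/(0.7461 − 2.05×0.02373) = 115.32/0.69745 = 165.35 atm
a n²/V² = (0.03352)(2.05)²/(0.7461)² = 0.25306 atm
P = 165.35 − 0.25306 = 165.1 atm

P ≈ 165.1 atm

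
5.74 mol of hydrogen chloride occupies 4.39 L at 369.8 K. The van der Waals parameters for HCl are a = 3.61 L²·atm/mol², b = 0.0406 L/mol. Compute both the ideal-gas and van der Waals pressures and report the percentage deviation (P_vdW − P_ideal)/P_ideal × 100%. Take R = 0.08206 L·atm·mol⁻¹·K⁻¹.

Ideal: P_ideal = nRT/V = (5.74)(0.08206)(369.8)/4.39 = 39.6776 atm
vdW: P = nRT/(V − nb) − a n²/V² = 174.185/4.15696 − 118.941/19.2721 = 41.9020 − 6.17167 = 35.7303 atm
% deviation = (35.7303 − 39.6776)/39.6776 × 100% = -9.95%

-9.95 %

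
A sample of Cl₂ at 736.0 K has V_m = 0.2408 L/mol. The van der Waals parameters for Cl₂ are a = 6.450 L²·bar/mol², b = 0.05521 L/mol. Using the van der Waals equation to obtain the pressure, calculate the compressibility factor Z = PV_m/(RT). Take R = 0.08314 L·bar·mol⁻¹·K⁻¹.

Z ≈ 0.8597

P = RT/(V_m − b) − a/V_m² = (0.08314)(736.0)/(0.2408 − 0.05521) − 6.450/(0.2408)²
  = 61.191/0.18559 − 111.24 = 329.71 − 111.24 = 218.47 bar
Z = PV_m/(RT) = (218.47)(0.2408)/((0.08314)(736.0)) = 52.608/61.191 = 0.8597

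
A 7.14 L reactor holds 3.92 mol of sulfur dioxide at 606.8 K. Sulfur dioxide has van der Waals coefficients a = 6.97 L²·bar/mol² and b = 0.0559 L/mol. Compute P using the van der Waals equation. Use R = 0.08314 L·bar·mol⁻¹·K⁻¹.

P = nRT/(V − nb) − a n²/V²
nRT/(V − nb) = (3.92)(0.08314)(606.8)/(7.14 − 3.92×0.0559) = 197.76/6.9209 = 28.574 bar
a n²/V² = (6.97)(3.92)²/(7.14)² = 2.1009 bar
P = 28.574 − 2.1009 = 26.47 bar

P ≈ 26.47 bar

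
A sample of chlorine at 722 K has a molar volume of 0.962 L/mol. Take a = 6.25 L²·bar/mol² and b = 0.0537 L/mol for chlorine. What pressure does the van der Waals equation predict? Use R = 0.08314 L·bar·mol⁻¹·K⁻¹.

P ≈ 59.33 bar

P = RT/(V_m − b) − a/V_m²
RT/(V_m − b) = (0.08314)(722)/(0.962 − 0.0537) = 60.027/0.90830 = 66.087 bar
a/V_m² = 6.25/(0.962)² = 6.7535 bar
P = 66.087 − 6.7535 = 59.33 bar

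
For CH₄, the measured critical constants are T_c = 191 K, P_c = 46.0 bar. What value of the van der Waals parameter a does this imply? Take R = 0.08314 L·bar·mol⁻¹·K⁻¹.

a ≈ 2.313 L²·bar/mol²

From T_c = 8a/(27Rb) and P_c = a/(27b²): a = 27 R² T_c²/(64 P_c).
a = 27×(0.08314)²×(191)²/(64×46.0) = 6808.5/2944.0 = 2.313 L²·bar/mol²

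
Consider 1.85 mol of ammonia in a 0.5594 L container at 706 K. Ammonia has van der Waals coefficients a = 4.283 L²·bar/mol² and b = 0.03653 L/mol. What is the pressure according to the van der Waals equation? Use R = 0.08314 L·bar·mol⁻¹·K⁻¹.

P ≈ 173.9 bar

P = nRT/(V − nb) − a n²/V²
nRT/(V − nb) = (1.85)(0.08314)(706)/(0.5594 − 1.85×0.03653) = 108.59/0.49182 = 220.79 bar
a n²/V² = (4.283)(1.85)²/(0.5594)² = 46.843 bar
P = 220.79 − 46.843 = 173.9 bar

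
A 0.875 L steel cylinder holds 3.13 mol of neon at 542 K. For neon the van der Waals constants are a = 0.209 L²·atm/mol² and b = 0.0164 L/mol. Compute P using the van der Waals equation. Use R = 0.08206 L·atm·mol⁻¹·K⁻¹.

P = nRT/(V − nb) − a n²/V²
nRT/(V − nb) = (3.13)(0.08206)(542)/(0.875 − 3.13×0.0164) = 139.21/0.82367 = 169.01 atm
a n²/V² = (0.209)(3.13)²/(0.875)² = 2.6744 atm
P = 169.01 − 2.6744 = 166.3 atm

P ≈ 166.3 atm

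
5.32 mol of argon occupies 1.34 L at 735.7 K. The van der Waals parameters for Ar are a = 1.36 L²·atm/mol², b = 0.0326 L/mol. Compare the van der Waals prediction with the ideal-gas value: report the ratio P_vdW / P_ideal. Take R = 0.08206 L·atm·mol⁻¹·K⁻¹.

P_vdW / P_ideal ≈ 1.059

Ideal: P_ideal = nRT/V = (5.32)(0.08206)(735.7)/1.34 = 239.684 atm
vdW: P = nRT/(V − nb) − a n²/V² = 321.177/1.16657 − 38.4913/1.79560 = 275.317 − 21.4365 = 253.881 atm
Ratio = 253.881/239.684 = 1.059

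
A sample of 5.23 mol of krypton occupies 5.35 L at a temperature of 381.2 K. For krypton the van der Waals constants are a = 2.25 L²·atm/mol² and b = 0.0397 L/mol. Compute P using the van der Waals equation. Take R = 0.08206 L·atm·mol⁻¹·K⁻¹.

P ≈ 29.66 atm

P = nRT/(V − nb) − a n²/V²
nRT/(V − nb) = (5.23)(0.08206)(381.2)/(5.35 − 5.23×0.0397) = 163.60/5.1424 = 31.814 atm
a n²/V² = (2.25)(5.23)²/(5.35)² = 2.1502 atm
P = 31.814 − 2.1502 = 29.66 atm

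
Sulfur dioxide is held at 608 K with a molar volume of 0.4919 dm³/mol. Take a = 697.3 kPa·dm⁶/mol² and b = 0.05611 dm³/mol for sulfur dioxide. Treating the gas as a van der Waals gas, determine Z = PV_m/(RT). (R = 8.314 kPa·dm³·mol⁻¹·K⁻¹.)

P = RT/(V_m − b) − a/V_m² = (8.314)(608)/(0.4919 − 0.05611) − 697.3/(0.4919)²
  = 5054.9/0.43579 − 2881.8 = 11599 − 2881.8 = 8717 kPa
Z = PV_m/(RT) = (8717)(0.4919)/((8.314)(608)) = 4287.9/5054.9 = 0.8483

Z ≈ 0.8483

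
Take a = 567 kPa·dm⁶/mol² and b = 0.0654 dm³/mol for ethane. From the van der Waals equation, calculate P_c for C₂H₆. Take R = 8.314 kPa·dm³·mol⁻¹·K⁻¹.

For a van der Waals gas, P_c = a/(27b²).
P_c = 567/(27×(0.0654)²) = 567/0.11548 = 4910 kPa

P_c ≈ 4910 kPa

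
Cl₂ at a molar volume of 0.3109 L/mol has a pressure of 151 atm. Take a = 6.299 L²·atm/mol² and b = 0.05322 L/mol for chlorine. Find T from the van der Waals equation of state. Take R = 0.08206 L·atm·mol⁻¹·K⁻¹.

T ≈ 678.8 K

T = (P + a/V_m²)(V_m − b)/R
P + a/V_m² = 151 + 6.299/(0.3109)² = 216.17 atm
V_m − b = 0.3109 − 0.05322 = 0.25768 L/mol
T = (216.17)(0.25768)/0.08206 = 678.8 K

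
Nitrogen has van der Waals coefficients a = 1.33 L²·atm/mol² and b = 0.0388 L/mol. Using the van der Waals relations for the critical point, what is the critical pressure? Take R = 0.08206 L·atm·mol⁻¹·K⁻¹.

P_c ≈ 32.72 atm

For a van der Waals gas, P_c = a/(27b²).
P_c = 1.33/(27×(0.0388)²) = 1.33/0.040647 = 32.72 atm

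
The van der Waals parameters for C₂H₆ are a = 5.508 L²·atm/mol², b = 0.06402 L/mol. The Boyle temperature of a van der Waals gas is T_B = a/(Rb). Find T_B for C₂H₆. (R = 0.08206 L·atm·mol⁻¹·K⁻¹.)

For a van der Waals gas the second virial coefficient B₂ = b − a/(RT) vanishes at T_B = a/(Rb).
T_B = 5.508/(0.08206×0.06402) = 5.508/0.0052535 = 1048 K

T_B ≈ 1048 K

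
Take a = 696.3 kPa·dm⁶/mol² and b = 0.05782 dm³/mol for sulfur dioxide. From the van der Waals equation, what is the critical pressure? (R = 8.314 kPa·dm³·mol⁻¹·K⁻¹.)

For a van der Waals gas, P_c = a/(27b²).
P_c = 696.3/(27×(0.05782)²) = 696.3/0.090265 = 7714 kPa

P_c ≈ 7714 kPa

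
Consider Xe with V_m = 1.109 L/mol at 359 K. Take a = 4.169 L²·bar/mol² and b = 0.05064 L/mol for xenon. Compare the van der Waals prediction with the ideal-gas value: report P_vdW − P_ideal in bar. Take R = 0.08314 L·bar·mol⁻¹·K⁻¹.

Ideal: P_ideal = RT/V_m = (0.08314)(359)/1.109 = 26.9137 bar
vdW: P = RT/(V_m − b) − a/V_m² = 29.8473/1.05836 − 4.169/1.22988 = 28.2015 − 3.38976 = 24.8117 bar
ΔP = 24.8117 − 26.9137 = -2.102 bar

ΔP ≈ -2.102 bar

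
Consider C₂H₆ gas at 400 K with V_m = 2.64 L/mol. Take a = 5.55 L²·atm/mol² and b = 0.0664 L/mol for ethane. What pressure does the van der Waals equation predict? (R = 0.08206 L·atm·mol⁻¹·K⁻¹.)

P ≈ 11.96 atm

P = RT/(V_m − b) − a/V_m²
RT/(V_m − b) = (0.08206)(400)/(2.64 − 0.0664) = 32.824/2.5736 = 12.754 atm
a/V_m² = 5.55/(2.64)² = 0.79632 atm
P = 12.754 − 0.79632 = 11.96 atm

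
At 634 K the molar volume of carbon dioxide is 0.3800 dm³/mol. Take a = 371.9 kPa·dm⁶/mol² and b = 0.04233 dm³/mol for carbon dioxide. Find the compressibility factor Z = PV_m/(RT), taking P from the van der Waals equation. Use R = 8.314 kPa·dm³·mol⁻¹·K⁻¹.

Z ≈ 0.9397

P = RT/(V_m − b) − a/V_m² = (8.314)(634)/(0.3800 − 0.04233) − 371.9/(0.3800)²
  = 5271.1/0.33767 − 2575.5 = 15610 − 2575.5 = 13035 kPa
Z = PV_m/(RT) = (13035)(0.3800)/((8.314)(634)) = 4953.3/5271.1 = 0.9397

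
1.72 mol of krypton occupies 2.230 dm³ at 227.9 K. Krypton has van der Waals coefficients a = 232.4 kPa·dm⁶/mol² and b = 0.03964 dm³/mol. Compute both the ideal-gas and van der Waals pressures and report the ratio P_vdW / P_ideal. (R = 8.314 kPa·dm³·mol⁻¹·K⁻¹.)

P_vdW / P_ideal ≈ 0.9369

Ideal: P_ideal = nRT/V = (1.72)(8.314)(227.9)/2.230 = 1461.43 kPa
vdW: P = nRT/(V − nb) − a n²/V² = 3258.99/2.16182 − 687.532/4.97290 = 1507.52 − 138.256 = 1369.26 kPa
Ratio = 1369.26/1461.43 = 0.9369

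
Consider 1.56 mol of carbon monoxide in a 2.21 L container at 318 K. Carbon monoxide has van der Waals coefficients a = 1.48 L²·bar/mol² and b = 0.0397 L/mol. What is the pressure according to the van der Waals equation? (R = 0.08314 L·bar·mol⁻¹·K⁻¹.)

P ≈ 18.46 bar

P = nRT/(V − nb) − a n²/V²
nRT/(V − nb) = (1.56)(0.08314)(318)/(2.21 − 1.56×0.0397) = 41.244/2.1481 = 19.200 bar
a n²/V² = (1.48)(1.56)²/(2.21)² = 0.73744 bar
P = 19.200 − 0.73744 = 18.46 bar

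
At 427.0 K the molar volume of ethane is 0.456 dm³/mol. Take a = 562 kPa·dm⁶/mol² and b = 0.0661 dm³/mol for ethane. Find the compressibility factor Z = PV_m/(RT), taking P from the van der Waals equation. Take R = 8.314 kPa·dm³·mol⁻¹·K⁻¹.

Z ≈ 0.8224

P = RT/(V_m − b) − a/V_m² = (8.314)(427.0)/(0.456 − 0.0661) − 562/(0.456)²
  = 3550.1/0.38990 − 2702.8 = 9105.2 − 2702.8 = 6402.4 kPa
Z = PV_m/(RT) = (6402.4)(0.456)/((8.314)(427.0)) = 2919.5/3550.1 = 0.8224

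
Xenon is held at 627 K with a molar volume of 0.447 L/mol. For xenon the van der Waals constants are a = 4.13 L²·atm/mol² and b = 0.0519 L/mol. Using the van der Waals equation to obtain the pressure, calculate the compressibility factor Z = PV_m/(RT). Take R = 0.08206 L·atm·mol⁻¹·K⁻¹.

P = RT/(V_m − b) − a/V_m² = (0.08206)(627)/(0.447 − 0.0519) − 4.13/(0.447)²
  = 51.452/0.39510 − 20.670 = 130.23 − 20.670 = 109.56 atm
Z = PV_m/(RT) = (109.56)(0.447)/((0.08206)(627)) = 48.973/51.452 = 0.9518

Z ≈ 0.9518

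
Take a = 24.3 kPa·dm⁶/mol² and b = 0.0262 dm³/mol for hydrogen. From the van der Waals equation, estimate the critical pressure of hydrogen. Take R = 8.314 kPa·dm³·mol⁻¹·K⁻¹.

P_c ≈ 1311 kPa

For a van der Waals gas, P_c = a/(27b²).
P_c = 24.3/(27×(0.0262)²) = 24.3/0.018534 = 1311 kPa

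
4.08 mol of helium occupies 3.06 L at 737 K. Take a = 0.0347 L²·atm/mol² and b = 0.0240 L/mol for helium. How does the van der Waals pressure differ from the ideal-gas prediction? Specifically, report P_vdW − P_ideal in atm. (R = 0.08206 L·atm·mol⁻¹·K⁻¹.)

Ideal: P_ideal = nRT/V = (4.08)(0.08206)(737)/3.06 = 80.6376 atm
vdW: P = nRT/(V − nb) − a n²/V² = 246.751/2.96208 − 0.577630/9.36360 = 83.3033 − 0.0616889 = 83.2416 atm
ΔP = 83.2416 − 80.6376 = 2.604 atm

ΔP ≈ 2.604 atm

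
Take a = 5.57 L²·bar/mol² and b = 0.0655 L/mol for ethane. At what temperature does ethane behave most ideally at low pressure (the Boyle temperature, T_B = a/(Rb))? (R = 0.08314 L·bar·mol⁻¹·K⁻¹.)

For a van der Waals gas the second virial coefficient B₂ = b − a/(RT) vanishes at T_B = a/(Rb).
T_B = 5.57/(0.08314×0.0655) = 5.57/0.0054457 = 1023 K

T_B ≈ 1023 K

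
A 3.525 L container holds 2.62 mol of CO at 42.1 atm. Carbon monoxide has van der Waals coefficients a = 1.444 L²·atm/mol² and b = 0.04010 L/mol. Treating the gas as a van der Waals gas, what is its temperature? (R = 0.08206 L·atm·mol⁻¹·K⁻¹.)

T = (P + a n²/V²)(V − nb)/(nR)
P + a n²/V² = 42.1 + (1.444)(2.62)²/(3.525)² = 42.898 atm
V − nb = 3.525 − (2.62)(0.04010) = 3.4199 L
T = (42.898)(3.4199)/((2.62)(0.08206)) = 682.4 K

T ≈ 682.4 K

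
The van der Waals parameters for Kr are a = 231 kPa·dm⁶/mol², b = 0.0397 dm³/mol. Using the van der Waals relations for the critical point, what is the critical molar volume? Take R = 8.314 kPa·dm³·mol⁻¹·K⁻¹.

For a van der Waals gas, V_m,c = 3b.
V_m,c = 3×0.0397 = 0.1191 dm³/mol

V_m,c ≈ 0.1191 dm³/mol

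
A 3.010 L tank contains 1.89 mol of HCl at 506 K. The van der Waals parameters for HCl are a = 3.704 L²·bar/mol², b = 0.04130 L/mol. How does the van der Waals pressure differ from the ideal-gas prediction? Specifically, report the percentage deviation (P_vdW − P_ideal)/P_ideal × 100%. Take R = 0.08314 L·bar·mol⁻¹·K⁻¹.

-2.87 %

Ideal: P_ideal = nRT/V = (1.89)(0.08314)(506)/3.010 = 26.4153 bar
vdW: P = nRT/(V − nb) − a n²/V² = 79.5101/2.93194 − 13.2311/9.06010 = 27.1186 − 1.46037 = 25.6582 bar
% deviation = (25.6582 − 26.4153)/26.4153 × 100% = -2.87%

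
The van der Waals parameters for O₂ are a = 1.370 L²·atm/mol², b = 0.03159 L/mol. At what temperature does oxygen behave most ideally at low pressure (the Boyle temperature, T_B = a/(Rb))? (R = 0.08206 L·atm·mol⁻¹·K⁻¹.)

For a van der Waals gas the second virial coefficient B₂ = b − a/(RT) vanishes at T_B = a/(Rb).
T_B = 1.370/(0.08206×0.03159) = 1.370/0.0025923 = 528.5 K

T_B ≈ 528.5 K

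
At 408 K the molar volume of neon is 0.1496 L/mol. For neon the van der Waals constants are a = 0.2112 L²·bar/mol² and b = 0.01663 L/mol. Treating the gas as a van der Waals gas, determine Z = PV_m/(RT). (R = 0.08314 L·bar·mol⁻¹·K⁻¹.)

P = RT/(V_m − b) − a/V_m² = (0.08314)(408)/(0.1496 − 0.01663) − 0.2112/(0.1496)²
  = 33.921/0.13297 − 9.4369 = 255.10 − 9.4369 = 245.66 bar
Z = PV_m/(RT) = (245.66)(0.1496)/((0.08314)(408)) = 36.751/33.921 = 1.083

Z ≈ 1.083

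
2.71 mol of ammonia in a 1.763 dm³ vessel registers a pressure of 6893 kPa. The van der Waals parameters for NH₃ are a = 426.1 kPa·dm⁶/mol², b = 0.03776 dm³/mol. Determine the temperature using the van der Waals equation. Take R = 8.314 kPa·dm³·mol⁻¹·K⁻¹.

T = (P + a n²/V²)(V − nb)/(nR)
P + a n²/V² = 6893 + (426.1)(2.71)²/(1.763)² = 7899.8 kPa
V − nb = 1.763 − (2.71)(0.03776) = 1.6607 dm³
T = (7899.8)(1.6607)/((2.71)(8.314)) = 582.3 K

T ≈ 582.3 K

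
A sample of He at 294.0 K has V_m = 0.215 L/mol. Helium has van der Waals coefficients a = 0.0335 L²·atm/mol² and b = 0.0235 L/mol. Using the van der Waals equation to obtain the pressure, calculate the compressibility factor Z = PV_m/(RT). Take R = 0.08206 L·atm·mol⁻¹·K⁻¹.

Z ≈ 1.116

P = RT/(V_m − b) − a/V_m² = (0.08206)(294.0)/(0.215 − 0.0235) − 0.0335/(0.215)²
  = 24.126/0.19150 − 0.72472 = 125.98 − 0.72472 = 125.26 atm
Z = PV_m/(RT) = (125.26)(0.215)/((0.08206)(294.0)) = 26.931/24.126 = 1.116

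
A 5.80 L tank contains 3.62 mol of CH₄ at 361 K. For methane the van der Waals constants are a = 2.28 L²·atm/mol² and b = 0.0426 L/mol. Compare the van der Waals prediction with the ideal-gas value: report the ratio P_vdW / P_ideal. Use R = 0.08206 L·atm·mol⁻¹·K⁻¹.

P_vdW / P_ideal ≈ 0.9793

Ideal: P_ideal = nRT/V = (3.62)(0.08206)(361)/5.80 = 18.4892 atm
vdW: P = nRT/(V − nb) − a n²/V² = 107.238/5.64579 − 29.8780/33.6400 = 18.9943 − 0.888169 = 18.1061 atm
Ratio = 18.1061/18.4892 = 0.9793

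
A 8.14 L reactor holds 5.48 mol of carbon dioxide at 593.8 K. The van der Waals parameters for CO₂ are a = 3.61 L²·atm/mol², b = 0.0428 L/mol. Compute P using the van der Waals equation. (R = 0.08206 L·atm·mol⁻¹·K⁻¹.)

P = nRT/(V − nb) − a n²/V²
nRT/(V − nb) = (5.48)(0.08206)(593.8)/(8.14 − 5.48×0.0428) = 267.03/7.9055 = 33.778 atm
a n²/V² = (3.61)(5.48)²/(8.14)² = 1.6361 atm
P = 33.778 − 1.6361 = 32.14 atm

P ≈ 32.14 atm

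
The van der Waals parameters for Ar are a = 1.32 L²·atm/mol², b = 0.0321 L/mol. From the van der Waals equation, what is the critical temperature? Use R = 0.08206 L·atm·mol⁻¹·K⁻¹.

T_c ≈ 148.5 K

For a van der Waals gas, T_c = 8a/(27Rb).
T_c = 8×1.32/(27×0.08206×0.0321) = 10.560/0.071121 = 148.5 K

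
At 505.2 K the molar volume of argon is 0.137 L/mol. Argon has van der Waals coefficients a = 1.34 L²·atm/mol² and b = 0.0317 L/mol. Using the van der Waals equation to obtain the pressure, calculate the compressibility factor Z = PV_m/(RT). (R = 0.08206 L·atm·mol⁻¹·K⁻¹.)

Z ≈ 1.065

P = RT/(V_m − b) − a/V_m² = (0.08206)(505.2)/(0.137 − 0.0317) − 1.34/(0.137)²
  = 41.457/0.10530 − 71.394 = 393.70 − 71.394 = 322.31 atm
Z = PV_m/(RT) = (322.31)(0.137)/((0.08206)(505.2)) = 44.156/41.457 = 1.065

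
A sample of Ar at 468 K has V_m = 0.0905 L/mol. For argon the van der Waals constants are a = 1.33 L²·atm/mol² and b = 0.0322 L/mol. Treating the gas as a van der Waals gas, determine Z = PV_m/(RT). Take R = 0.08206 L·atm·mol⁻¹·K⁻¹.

Z ≈ 1.170

P = RT/(V_m − b) − a/V_m² = (0.08206)(468)/(0.0905 − 0.0322) − 1.33/(0.0905)²
  = 38.404/0.058300 − 162.39 = 658.73 − 162.39 = 496.34 atm
Z = PV_m/(RT) = (496.34)(0.0905)/((0.08206)(468)) = 44.919/38.404 = 1.170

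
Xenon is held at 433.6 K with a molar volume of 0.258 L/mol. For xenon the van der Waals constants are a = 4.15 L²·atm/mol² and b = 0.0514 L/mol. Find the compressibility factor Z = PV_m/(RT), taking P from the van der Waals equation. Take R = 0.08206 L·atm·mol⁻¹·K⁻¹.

Z ≈ 0.7967

P = RT/(V_m − b) − a/V_m² = (0.08206)(433.6)/(0.258 − 0.0514) − 4.15/(0.258)²
  = 35.581/0.20660 − 62.346 = 172.22 − 62.346 = 109.87 atm
Z = PV_m/(RT) = (109.87)(0.258)/((0.08206)(433.6)) = 28.346/35.581 = 0.7967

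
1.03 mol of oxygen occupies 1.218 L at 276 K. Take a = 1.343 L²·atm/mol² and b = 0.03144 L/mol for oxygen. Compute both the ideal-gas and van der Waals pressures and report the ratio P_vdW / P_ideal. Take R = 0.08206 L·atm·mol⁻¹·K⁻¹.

Ideal: P_ideal = nRT/V = (1.03)(0.08206)(276)/1.218 = 19.1527 atm
vdW: P = nRT/(V − nb) − a n²/V² = 23.3280/1.18562 − 1.42479/1.48352 = 19.6758 − 0.960412 = 18.7154 atm
Ratio = 18.7154/19.1527 = 0.9772

P_vdW / P_ideal ≈ 0.9772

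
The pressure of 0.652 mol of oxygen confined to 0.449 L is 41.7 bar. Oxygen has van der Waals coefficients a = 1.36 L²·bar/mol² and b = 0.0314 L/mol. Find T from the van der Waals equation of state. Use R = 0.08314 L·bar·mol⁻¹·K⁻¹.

T ≈ 352.3 K

T = (P + a n²/V²)(V − nb)/(nR)
P + a n²/V² = 41.7 + (1.36)(0.652)²/(0.449)² = 44.568 bar
V − nb = 0.449 − (0.652)(0.0314) = 0.42853 L
T = (44.568)(0.42853)/((0.652)(0.08314)) = 352.3 K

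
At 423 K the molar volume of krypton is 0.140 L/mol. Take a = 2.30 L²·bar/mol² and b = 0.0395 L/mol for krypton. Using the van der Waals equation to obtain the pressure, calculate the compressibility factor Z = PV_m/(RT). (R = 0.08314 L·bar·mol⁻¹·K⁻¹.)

Z ≈ 0.9259

P = RT/(V_m − b) − a/V_m² = (0.08314)(423)/(0.140 − 0.0395) − 2.30/(0.140)²
  = 35.168/0.10050 − 117.35 = 349.93 − 117.35 = 232.58 bar
Z = PV_m/(RT) = (232.58)(0.140)/((0.08314)(423)) = 32.561/35.168 = 0.9259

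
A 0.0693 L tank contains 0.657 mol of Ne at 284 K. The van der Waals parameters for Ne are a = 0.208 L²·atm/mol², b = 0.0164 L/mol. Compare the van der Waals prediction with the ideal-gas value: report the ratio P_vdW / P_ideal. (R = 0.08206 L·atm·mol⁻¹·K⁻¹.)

Ideal: P_ideal = nRT/V = (0.657)(0.08206)(284)/0.0693 = 220.944 atm
vdW: P = nRT/(V − nb) − a n²/V² = 15.3114/0.0585252 − 0.0897830/0.00480249 = 261.621 − 18.6951 = 242.926 atm
Ratio = 242.926/220.944 = 1.099

P_vdW / P_ideal ≈ 1.099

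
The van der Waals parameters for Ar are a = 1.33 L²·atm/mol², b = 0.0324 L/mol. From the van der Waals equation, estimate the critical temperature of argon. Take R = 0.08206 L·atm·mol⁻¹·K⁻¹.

T_c ≈ 148.2 K

For a van der Waals gas, T_c = 8a/(27Rb).
T_c = 8×1.33/(27×0.08206×0.0324) = 10.640/0.071786 = 148.2 K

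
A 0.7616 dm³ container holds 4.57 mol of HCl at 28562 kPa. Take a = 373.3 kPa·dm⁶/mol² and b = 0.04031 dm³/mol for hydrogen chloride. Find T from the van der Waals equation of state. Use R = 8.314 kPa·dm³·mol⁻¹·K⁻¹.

T = (P + a n²/V²)(V − nb)/(nR)
P + a n²/V² = 28562 + (373.3)(4.57)²/(0.7616)² = 42003 kPa
V − nb = 0.7616 − (4.57)(0.04031) = 0.57738 dm³
T = (42003)(0.57738)/((4.57)(8.314)) = 638.3 K

T ≈ 638.3 K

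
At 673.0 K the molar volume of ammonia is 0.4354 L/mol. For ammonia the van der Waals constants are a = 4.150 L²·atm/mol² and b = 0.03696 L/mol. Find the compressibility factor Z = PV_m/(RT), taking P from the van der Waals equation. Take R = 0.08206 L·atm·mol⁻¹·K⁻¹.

Z ≈ 0.9202

P = RT/(V_m − b) − a/V_m² = (0.08206)(673.0)/(0.4354 − 0.03696) − 4.150/(0.4354)²
  = 55.226/0.39844 − 21.891 = 138.61 − 21.891 = 116.72 atm
Z = PV_m/(RT) = (116.72)(0.4354)/((0.08206)(673.0)) = 50.820/55.226 = 0.9202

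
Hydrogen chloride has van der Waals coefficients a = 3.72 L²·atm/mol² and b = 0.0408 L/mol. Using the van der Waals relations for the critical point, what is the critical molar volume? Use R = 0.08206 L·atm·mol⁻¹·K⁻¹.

For a van der Waals gas, V_m,c = 3b.
V_m,c = 3×0.0408 = 0.1224 L/mol

V_m,c ≈ 0.1224 L/mol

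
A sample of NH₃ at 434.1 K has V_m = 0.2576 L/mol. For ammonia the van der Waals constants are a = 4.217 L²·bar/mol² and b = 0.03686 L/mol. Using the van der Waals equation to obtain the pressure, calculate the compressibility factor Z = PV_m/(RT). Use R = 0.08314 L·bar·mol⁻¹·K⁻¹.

Z ≈ 0.7134

P = RT/(V_m − b) − a/V_m² = (0.08314)(434.1)/(0.2576 − 0.03686) − 4.217/(0.2576)²
  = 36.091/0.22074 − 63.549 = 163.50 − 63.549 = 99.95 bar
Z = PV_m/(RT) = (99.95)(0.2576)/((0.08314)(434.1)) = 25.747/36.091 = 0.7134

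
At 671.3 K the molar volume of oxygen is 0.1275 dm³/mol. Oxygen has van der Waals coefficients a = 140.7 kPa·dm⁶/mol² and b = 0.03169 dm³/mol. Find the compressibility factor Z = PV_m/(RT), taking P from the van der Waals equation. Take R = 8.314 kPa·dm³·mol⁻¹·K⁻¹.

Z ≈ 1.133

P = RT/(V_m − b) − a/V_m² = (8.314)(671.3)/(0.1275 − 0.03169) − 140.7/(0.1275)²
  = 5581.2/0.095810 − 8655.1 = 58253 − 8655.1 = 49598 kPa
Z = PV_m/(RT) = (49598)(0.1275)/((8.314)(671.3)) = 6323.7/5581.2 = 1.133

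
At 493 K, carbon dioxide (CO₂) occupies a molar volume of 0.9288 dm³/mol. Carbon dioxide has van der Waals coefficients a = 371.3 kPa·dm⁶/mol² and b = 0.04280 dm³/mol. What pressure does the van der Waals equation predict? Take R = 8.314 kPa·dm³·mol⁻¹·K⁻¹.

P ≈ 4196 kPa

P = RT/(V_m − b) − a/V_m²
RT/(V_m − b) = (8.314)(493)/(0.9288 − 0.04280) = 4098.8/0.88600 = 4626.2 kPa
a/V_m² = 371.3/(0.9288)² = 430.41 kPa
P = 4626.2 − 430.41 = 4196 kPa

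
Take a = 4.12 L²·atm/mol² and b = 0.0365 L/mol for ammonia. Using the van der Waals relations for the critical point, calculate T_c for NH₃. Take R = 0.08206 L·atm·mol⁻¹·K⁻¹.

For a van der Waals gas, T_c = 8a/(27Rb).
T_c = 8×4.12/(27×0.08206×0.0365) = 32.960/0.080870 = 407.6 K

T_c ≈ 407.6 K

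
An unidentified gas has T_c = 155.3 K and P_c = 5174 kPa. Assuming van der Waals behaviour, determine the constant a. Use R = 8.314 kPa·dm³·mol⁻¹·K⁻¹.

a ≈ 135.9 kPa·dm⁶/mol²

From T_c = 8a/(27Rb) and P_c = a/(27b²): a = 27 R² T_c²/(64 P_c).
a = 27×(8.314)²×(155.3)²/(64×5174) = 45011835/331136 = 135.9 kPa·dm⁶/mol²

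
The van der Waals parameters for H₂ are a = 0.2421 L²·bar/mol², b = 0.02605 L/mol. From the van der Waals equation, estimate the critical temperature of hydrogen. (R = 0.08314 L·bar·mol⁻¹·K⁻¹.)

For a van der Waals gas, T_c = 8a/(27Rb).
T_c = 8×0.2421/(27×0.08314×0.02605) = 1.9368/0.058477 = 33.12 K

T_c ≈ 33.12 K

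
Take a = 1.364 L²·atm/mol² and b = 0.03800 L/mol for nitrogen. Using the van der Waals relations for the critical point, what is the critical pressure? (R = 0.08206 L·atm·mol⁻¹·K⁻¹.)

P_c ≈ 34.99 atm

For a van der Waals gas, P_c = a/(27b²).
P_c = 1.364/(27×(0.03800)²) = 1.364/0.038988 = 34.99 atm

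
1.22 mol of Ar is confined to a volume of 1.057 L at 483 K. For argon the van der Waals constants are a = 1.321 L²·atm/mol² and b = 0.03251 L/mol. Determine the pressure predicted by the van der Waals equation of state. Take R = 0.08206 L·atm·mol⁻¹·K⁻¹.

P = nRT/(V − nb) − a n²/V²
nRT/(V − nb) = (1.22)(0.08206)(483)/(1.057 − 1.22×0.03251) = 48.355/1.0173 = 47.533 atm
a n²/V² = (1.321)(1.22)²/(1.057)² = 1.7598 atm
P = 47.533 − 1.7598 = 45.77 atm

P ≈ 45.77 atm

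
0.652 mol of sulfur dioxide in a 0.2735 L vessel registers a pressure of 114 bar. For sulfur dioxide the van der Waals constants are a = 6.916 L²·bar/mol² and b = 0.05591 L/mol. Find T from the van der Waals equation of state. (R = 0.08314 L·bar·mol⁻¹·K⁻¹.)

T = (P + a n²/V²)(V − nb)/(nR)
P + a n²/V² = 114 + (6.916)(0.652)²/(0.2735)² = 153.30 bar
V − nb = 0.2735 − (0.652)(0.05591) = 0.23705 L
T = (153.30)(0.23705)/((0.652)(0.08314)) = 670.4 K

T ≈ 670.4 K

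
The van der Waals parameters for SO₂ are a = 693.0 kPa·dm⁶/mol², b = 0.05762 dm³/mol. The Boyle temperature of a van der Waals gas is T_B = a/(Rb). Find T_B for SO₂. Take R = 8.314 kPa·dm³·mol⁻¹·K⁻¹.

For a van der Waals gas the second virial coefficient B₂ = b − a/(RT) vanishes at T_B = a/(Rb).
T_B = 693.0/(8.314×0.05762) = 693.0/0.47905 = 1447 K

T_B ≈ 1447 K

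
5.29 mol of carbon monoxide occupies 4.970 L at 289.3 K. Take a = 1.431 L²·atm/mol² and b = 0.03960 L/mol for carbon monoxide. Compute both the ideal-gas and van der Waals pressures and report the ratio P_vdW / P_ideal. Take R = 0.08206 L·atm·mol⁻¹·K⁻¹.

P_vdW / P_ideal ≈ 0.9798

Ideal: P_ideal = nRT/V = (5.29)(0.08206)(289.3)/4.970 = 25.2685 atm
vdW: P = nRT/(V − nb) − a n²/V² = 125.584/4.76052 − 40.0452/24.7009 = 26.3803 − 1.62120 = 24.7591 atm
Ratio = 24.7591/25.2685 = 0.9798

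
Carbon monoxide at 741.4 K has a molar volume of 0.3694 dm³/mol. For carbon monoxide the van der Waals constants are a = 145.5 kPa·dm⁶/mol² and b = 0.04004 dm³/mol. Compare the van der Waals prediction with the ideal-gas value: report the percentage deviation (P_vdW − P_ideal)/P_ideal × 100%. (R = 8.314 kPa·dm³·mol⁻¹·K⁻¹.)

5.77 %

Ideal: P_ideal = RT/V_m = (8.314)(741.4)/0.3694 = 16686.5 kPa
vdW: P = RT/(V_m − b) − a/V_m² = 6164.00/0.329360 − 145.5/0.136456 = 18715.1 − 1066.28 = 17648.8 kPa
% deviation = (17648.8 − 16686.5)/16686.5 × 100% = 5.77%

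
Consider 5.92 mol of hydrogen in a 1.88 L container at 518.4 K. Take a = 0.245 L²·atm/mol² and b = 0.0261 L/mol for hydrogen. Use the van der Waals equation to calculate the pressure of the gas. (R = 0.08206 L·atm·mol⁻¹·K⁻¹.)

P ≈ 143.5 atm

P = nRT/(V − nb) − a n²/V²
nRT/(V − nb) = (5.92)(0.08206)(518.4)/(1.88 − 5.92×0.0261) = 251.84/1.7255 = 145.95 atm
a n²/V² = (0.245)(5.92)²/(1.88)² = 2.4294 atm
P = 145.95 − 2.4294 = 143.5 atm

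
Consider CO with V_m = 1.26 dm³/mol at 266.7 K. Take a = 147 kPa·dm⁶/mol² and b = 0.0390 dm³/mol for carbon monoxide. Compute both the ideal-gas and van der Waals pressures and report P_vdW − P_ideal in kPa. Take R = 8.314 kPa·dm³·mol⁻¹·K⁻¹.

Ideal: P_ideal = RT/V_m = (8.314)(266.7)/1.26 = 1759.80 kPa
vdW: P = RT/(V_m − b) − a/V_m² = 2217.34/1.22100 − 147/1.58760 = 1816.00 − 92.5926 = 1723.41 kPa
ΔP = 1723.41 − 1759.80 = -36.4 kPa

ΔP ≈ -36.4 kPa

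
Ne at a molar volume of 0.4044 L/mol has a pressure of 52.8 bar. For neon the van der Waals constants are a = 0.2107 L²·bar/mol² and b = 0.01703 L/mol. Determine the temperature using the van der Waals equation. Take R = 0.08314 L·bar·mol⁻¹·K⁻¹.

T = (P + a/V_m²)(V_m − b)/R
P + a/V_m² = 52.8 + 0.2107/(0.4044)² = 54.088 bar
V_m − b = 0.4044 − 0.01703 = 0.38737 L/mol
T = (54.088)(0.38737)/0.08314 = 252.0 K

T ≈ 252.0 K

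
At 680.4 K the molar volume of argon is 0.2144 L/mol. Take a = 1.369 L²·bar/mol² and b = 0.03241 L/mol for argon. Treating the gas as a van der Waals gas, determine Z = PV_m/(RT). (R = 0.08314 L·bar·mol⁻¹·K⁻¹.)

P = RT/(V_m − b) − a/V_m² = (0.08314)(680.4)/(0.2144 − 0.03241) − 1.369/(0.2144)²
  = 56.568/0.18199 − 29.782 = 310.83 − 29.782 = 281.05 bar
Z = PV_m/(RT) = (281.05)(0.2144)/((0.08314)(680.4)) = 60.257/56.568 = 1.065

Z ≈ 1.065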